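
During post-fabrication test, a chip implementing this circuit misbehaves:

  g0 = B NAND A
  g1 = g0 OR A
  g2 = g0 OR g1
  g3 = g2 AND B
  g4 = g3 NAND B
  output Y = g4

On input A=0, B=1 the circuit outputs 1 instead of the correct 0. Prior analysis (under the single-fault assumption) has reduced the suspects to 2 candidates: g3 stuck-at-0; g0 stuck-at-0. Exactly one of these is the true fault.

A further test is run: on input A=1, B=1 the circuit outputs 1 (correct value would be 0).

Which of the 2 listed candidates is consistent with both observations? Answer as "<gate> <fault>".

g3 stuck-at-0

Evaluate each candidate on input A=1, B=1:
  g3 stuck-at-0: g0=0, g1=1, g2=1, g3=0 [stuck-at-0], g4=1 → 1 — matches
  g0 stuck-at-0: g0=0 [stuck-at-0], g1=1, g2=1, g3=1, g4=0 → 0 — eliminated
Only g3 stuck-at-0 reproduces the observed 1.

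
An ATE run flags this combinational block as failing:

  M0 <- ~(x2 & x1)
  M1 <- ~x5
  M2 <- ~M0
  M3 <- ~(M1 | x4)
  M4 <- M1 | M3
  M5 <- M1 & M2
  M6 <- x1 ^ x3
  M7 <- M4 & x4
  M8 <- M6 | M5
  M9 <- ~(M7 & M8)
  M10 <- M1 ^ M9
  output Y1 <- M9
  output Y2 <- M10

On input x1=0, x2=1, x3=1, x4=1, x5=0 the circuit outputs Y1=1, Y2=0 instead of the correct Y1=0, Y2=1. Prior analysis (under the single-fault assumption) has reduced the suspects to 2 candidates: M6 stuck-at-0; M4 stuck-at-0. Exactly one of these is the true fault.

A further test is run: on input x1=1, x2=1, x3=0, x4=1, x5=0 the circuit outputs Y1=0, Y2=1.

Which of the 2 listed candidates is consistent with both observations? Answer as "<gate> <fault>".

Evaluate each candidate on input x1=1, x2=1, x3=0, x4=1, x5=0:
  M6 stuck-at-0: M0=0, M1=1, M2=1, M3=0, M4=1, M5=1, M6=0 [stuck-at-0], M7=1, M8=1, M9=0, M10=1 → Y1=0, Y2=1 — matches
  M4 stuck-at-0: M0=0, M1=1, M2=1, M3=0, M4=0 [stuck-at-0], M5=1, M6=1, M7=0, M8=1, M9=1, M10=0 → Y1=1, Y2=0 — eliminated
Only M6 stuck-at-0 reproduces the observed Y1=0, Y2=1.

M6 stuck-at-0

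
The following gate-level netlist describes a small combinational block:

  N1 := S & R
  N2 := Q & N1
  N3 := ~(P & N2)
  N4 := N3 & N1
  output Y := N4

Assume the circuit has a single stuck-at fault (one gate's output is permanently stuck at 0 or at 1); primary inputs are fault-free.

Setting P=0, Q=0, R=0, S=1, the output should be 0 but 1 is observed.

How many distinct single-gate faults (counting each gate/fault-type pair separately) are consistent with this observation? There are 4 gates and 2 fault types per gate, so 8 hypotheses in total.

2

Fault-free: N1=0, N2=0, N3=1, N4=0 → 0. Observed 1.
  N1 stuck-at-0: output 0 ✗
  N1 stuck-at-1: output 1 ✓
  N2 stuck-at-0: output 0 ✗
  N2 stuck-at-1: output 0 ✗
  N3 stuck-at-0: output 0 ✗
  N3 stuck-at-1: output 0 ✗
  N4 stuck-at-0: output 0 ✗
  N4 stuck-at-1: output 1 ✓
Consistent faults: {N1 stuck-at-1, N4 stuck-at-1} — 2 in all.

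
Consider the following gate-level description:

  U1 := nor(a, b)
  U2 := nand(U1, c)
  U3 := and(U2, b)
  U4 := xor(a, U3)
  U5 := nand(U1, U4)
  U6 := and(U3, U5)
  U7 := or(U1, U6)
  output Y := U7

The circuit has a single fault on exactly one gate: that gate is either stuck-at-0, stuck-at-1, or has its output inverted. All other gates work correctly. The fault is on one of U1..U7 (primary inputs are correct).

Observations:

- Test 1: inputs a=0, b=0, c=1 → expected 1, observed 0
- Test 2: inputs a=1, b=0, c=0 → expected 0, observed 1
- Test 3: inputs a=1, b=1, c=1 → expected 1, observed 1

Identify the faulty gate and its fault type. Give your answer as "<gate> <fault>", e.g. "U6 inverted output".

Fault-free values for test 1 (a=0, b=0, c=1): U1=1, U2=0, U3=0, U4=0, U5=1, U6=0, U7=1, giving Y=1. Observed 0.
Test 1: faults giving observed 0 are {U1 stuck-at-0, U1 inverted output, U7 stuck-at-0, U7 inverted output}.
Test 2 (a=1, b=0, c=0): fault-free U1=0, U2=1, U3=0, U4=1, U5=1, U6=0, U7=0 → 0; observed 1. Eliminates U1 stuck-at-0, U7 stuck-at-0.
Test 3 (a=1, b=1, c=1): fault-free U1=0, U2=1, U3=1, U4=0, U5=1, U6=1, U7=1 → 1; observed 1. Eliminates U7 inverted output.
Only U1 inverted output is consistent with every test.

U1 inverted output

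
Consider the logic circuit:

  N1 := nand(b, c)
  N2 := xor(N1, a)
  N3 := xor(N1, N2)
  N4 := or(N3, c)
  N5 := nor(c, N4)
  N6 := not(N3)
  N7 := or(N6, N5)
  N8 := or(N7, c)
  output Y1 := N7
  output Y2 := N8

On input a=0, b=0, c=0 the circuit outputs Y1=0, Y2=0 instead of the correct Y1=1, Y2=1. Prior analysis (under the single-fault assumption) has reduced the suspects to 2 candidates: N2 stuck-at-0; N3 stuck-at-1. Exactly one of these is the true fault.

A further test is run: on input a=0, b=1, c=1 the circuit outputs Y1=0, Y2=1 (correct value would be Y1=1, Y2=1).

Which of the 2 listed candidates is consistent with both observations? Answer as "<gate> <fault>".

Evaluate each candidate on input a=0, b=1, c=1:
  N2 stuck-at-0: N1=0, N2=0 [stuck-at-0], N3=0, N4=1, N5=0, N6=1, N7=1, N8=1 → Y1=1, Y2=1 — eliminated
  N3 stuck-at-1: N1=0, N2=0, N3=1 [stuck-at-1], N4=1, N5=0, N6=0, N7=0, N8=1 → Y1=0, Y2=1 — matches
Only N3 stuck-at-1 reproduces the observed Y1=0, Y2=1.

N3 stuck-at-1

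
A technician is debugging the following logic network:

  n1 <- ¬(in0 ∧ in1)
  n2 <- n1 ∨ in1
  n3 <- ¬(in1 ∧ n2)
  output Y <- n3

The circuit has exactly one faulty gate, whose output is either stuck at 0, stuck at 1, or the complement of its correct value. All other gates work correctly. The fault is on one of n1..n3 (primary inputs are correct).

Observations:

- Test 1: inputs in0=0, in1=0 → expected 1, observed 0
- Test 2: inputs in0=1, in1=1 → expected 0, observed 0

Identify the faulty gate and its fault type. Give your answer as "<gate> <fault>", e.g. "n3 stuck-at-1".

n3 stuck-at-0

Fault-free values for test 1 (in0=0, in1=0): n1=1, n2=1, n3=1, giving Y=1. Observed 0.
Test 1: faults giving observed 0 are {n3 stuck-at-0, n3 inverted output}.
Test 2 (in0=1, in1=1): fault-free n1=0, n2=1, n3=0 → 0; observed 0. Eliminates n3 inverted output.
Only n3 stuck-at-0 is consistent with every test.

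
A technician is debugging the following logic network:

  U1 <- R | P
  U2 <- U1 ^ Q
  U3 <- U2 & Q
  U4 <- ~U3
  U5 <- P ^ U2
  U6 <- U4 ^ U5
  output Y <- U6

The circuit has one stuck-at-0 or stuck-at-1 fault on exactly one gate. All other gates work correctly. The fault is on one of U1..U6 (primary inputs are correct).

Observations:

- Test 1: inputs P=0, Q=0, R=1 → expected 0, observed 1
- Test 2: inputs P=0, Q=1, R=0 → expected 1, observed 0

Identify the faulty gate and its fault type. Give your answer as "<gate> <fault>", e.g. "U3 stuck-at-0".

Fault-free values for test 1 (P=0, Q=0, R=1): U1=1, U2=1, U3=0, U4=1, U5=1, U6=0, giving Y=0. Observed 1.
Test 1: faults giving observed 1 are {U1 stuck-at-0, U2 stuck-at-0, U3 stuck-at-1, U4 stuck-at-0, U5 stuck-at-0, U6 stuck-at-1}.
Test 2 (P=0, Q=1, R=0): fault-free U1=0, U2=1, U3=1, U4=0, U5=1, U6=1 → 1; observed 0. Eliminates U1 stuck-at-0, U2 stuck-at-0, U3 stuck-at-1, U4 stuck-at-0, U6 stuck-at-1.
Only U5 stuck-at-0 is consistent with every test.

U5 stuck-at-0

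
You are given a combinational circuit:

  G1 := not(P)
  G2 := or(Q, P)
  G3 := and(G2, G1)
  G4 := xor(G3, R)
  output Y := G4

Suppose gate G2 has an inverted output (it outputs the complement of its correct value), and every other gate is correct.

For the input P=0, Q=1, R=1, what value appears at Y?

1

Propagate with G2 forced: G1=1, G2=0 [inverted output], G3=0, G4=1.
So Y = 1. (Without the fault it would be 0.)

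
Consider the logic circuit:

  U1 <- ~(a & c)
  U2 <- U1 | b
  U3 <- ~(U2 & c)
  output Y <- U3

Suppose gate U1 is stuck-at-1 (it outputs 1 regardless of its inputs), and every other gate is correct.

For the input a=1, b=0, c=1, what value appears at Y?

0

Propagate with U1 forced: U1=1 [stuck-at-1], U2=1, U3=0.
So Y = 0. (Without the fault it would be 1.)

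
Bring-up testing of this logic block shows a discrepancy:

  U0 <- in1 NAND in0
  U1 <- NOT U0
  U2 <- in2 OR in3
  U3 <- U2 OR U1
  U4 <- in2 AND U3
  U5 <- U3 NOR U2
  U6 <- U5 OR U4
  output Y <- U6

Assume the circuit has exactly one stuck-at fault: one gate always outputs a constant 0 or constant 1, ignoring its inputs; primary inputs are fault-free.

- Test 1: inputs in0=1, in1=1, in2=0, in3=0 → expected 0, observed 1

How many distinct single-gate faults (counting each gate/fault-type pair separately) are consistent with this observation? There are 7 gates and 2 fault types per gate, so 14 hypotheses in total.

6

Fault-free: U0=0, U1=1, U2=0, U3=1, U4=0, U5=0, U6=0 → 0. Observed 1.
  U0 stuck-at-0: output 0 ✗
  U0 stuck-at-1: output 1 ✓
  U1 stuck-at-0: output 1 ✓
  U1 stuck-at-1: output 0 ✗
  U2 stuck-at-0: output 0 ✗
  U2 stuck-at-1: output 0 ✗
  U3 stuck-at-0: output 1 ✓
  U3 stuck-at-1: output 0 ✗
  U4 stuck-at-0: output 0 ✗
  U4 stuck-at-1: output 1 ✓
  U5 stuck-at-0: output 0 ✗
  U5 stuck-at-1: output 1 ✓
  U6 stuck-at-0: output 0 ✗
  U6 stuck-at-1: output 1 ✓
Consistent faults: {U0 stuck-at-1, U1 stuck-at-0, U3 stuck-at-0, U4 stuck-at-1, U5 stuck-at-1, U6 stuck-at-1} — 6 in all.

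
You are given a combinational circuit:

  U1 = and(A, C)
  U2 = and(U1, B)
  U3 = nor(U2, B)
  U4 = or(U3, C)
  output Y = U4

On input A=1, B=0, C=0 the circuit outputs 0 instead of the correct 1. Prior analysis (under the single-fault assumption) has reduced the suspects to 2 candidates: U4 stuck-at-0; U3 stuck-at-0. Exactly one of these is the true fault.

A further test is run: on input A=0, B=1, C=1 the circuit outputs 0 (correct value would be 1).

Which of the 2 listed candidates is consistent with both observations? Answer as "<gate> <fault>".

Evaluate each candidate on input A=0, B=1, C=1:
  U4 stuck-at-0: U1=0, U2=0, U3=0, U4=0 [stuck-at-0] → 0 — matches
  U3 stuck-at-0: U1=0, U2=0, U3=0 [stuck-at-0], U4=1 → 1 — eliminated
Only U4 stuck-at-0 reproduces the observed 0.

U4 stuck-at-0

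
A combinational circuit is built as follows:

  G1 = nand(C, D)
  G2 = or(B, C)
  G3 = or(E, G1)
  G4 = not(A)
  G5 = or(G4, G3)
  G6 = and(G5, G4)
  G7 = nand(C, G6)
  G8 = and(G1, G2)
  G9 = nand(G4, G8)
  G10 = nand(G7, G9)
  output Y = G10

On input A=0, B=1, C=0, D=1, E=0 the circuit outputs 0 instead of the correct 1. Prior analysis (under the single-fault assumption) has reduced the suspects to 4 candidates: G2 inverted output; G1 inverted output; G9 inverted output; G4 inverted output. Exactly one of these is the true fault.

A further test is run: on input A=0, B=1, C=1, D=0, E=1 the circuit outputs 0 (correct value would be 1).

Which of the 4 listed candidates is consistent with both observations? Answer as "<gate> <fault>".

G4 inverted output

Evaluate each candidate on input A=0, B=1, C=1, D=0, E=1:
  G2 inverted output: G1=1, G2=0 [inverted output], G3=1, G4=1, G5=1, G6=1, G7=0, G8=0, G9=1, G10=1 → 1 — eliminated
  G1 inverted output: G1=0 [inverted output], G2=1, G3=1, G4=1, G5=1, G6=1, G7=0, G8=0, G9=1, G10=1 → 1 — eliminated
  G9 inverted output: G1=1, G2=1, G3=1, G4=1, G5=1, G6=1, G7=0, G8=1, G9=1 [inverted output], G10=1 → 1 — eliminated
  G4 inverted output: G1=1, G2=1, G3=1, G4=0 [inverted output], G5=1, G6=0, G7=1, G8=1, G9=1, G10=0 → 0 — matches
Only G4 inverted output reproduces the observed 0.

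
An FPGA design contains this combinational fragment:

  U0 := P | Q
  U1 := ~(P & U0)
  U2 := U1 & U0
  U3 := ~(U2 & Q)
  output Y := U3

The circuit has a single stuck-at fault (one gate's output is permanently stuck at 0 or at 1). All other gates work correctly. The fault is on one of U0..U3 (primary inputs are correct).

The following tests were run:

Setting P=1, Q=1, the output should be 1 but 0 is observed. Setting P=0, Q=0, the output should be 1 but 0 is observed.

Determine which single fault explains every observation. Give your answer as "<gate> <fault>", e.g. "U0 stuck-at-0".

U3 stuck-at-0

Fault-free values for test 1 (P=1, Q=1): U0=1, U1=0, U2=0, U3=1, giving Y=1. Observed 0.
Test 1: faults giving observed 0 are {U1 stuck-at-1, U2 stuck-at-1, U3 stuck-at-0}.
Test 2 (P=0, Q=0): fault-free U0=0, U1=1, U2=0, U3=1 → 1; observed 0. Eliminates U1 stuck-at-1, U2 stuck-at-1.
Only U3 stuck-at-0 is consistent with every test.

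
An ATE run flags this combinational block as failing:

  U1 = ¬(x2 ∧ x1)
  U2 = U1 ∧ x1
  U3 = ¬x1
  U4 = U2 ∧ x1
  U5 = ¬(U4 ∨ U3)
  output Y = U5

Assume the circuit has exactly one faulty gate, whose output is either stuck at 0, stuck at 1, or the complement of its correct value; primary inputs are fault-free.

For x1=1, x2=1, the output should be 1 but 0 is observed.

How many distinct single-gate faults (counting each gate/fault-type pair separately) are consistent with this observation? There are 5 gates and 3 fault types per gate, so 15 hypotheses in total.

Fault-free: U1=0, U2=0, U3=0, U4=0, U5=1 → 1. Observed 0.
  U1: stuck-at-1, inverted output ✓; others ✗
  U2: stuck-at-1, inverted output ✓; others ✗
  U3: stuck-at-1, inverted output ✓; others ✗
  U4: stuck-at-1, inverted output ✓; others ✗
  U5: stuck-at-0, inverted output ✓; others ✗
Consistent faults: {U1 stuck-at-1, U1 inverted output, U2 stuck-at-1, U2 inverted output, U3 stuck-at-1, U3 inverted output, U4 stuck-at-1, U4 inverted output, U5 stuck-at-0, U5 inverted output} — 10 in all.

10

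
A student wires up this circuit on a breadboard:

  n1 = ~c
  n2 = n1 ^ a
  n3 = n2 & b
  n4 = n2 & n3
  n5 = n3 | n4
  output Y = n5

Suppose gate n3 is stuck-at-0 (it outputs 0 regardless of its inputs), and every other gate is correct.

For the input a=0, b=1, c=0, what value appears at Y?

Propagate with n3 forced: n1=1, n2=1, n3=0 [stuck-at-0], n4=0, n5=0.
So Y = 0. (Without the fault it would be 1.)

0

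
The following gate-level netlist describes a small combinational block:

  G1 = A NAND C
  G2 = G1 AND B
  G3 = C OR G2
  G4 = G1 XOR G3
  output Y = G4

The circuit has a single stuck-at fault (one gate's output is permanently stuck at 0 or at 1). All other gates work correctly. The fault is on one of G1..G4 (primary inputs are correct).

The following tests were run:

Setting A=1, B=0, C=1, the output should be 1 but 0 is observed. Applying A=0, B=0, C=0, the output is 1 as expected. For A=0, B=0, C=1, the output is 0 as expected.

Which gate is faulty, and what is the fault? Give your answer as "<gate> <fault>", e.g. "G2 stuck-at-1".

Fault-free values for test 1 (A=1, B=0, C=1): G1=0, G2=0, G3=1, G4=1, giving Y=1. Observed 0.
Test 1: faults giving observed 0 are {G1 stuck-at-1, G3 stuck-at-0, G4 stuck-at-0}.
Test 2 (A=0, B=0, C=0): fault-free G1=1, G2=0, G3=0, G4=1 → 1; observed 1. Eliminates G4 stuck-at-0.
Test 3 (A=0, B=0, C=1): fault-free G1=1, G2=0, G3=1, G4=0 → 0; observed 0. Eliminates G3 stuck-at-0.
Only G1 stuck-at-1 is consistent with every test.

G1 stuck-at-1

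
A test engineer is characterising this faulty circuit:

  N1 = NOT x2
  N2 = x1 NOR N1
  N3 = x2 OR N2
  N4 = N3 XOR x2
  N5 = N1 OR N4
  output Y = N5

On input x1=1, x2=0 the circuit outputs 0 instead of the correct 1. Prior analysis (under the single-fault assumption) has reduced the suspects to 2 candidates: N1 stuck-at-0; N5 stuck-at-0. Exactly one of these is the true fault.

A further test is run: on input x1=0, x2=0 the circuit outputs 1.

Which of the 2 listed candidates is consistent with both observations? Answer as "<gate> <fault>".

N1 stuck-at-0

Evaluate each candidate on input x1=0, x2=0:
  N1 stuck-at-0: N1=0 [stuck-at-0], N2=1, N3=1, N4=1, N5=1 → 1 — matches
  N5 stuck-at-0: N1=1, N2=0, N3=0, N4=0, N5=0 [stuck-at-0] → 0 — eliminated
Only N1 stuck-at-0 reproduces the observed 1.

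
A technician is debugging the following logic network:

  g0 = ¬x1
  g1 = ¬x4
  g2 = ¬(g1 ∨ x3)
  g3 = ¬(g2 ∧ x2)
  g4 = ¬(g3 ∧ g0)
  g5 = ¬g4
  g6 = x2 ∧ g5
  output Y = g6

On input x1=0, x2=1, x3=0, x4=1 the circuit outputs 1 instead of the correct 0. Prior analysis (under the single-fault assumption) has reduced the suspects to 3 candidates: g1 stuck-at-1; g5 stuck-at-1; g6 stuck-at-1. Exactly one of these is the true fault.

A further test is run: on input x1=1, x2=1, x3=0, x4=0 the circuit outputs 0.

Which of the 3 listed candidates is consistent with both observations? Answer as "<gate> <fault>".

Evaluate each candidate on input x1=1, x2=1, x3=0, x4=0:
  g1 stuck-at-1: g0=0, g1=1 [stuck-at-1], g2=0, g3=1, g4=1, g5=0, g6=0 → 0 — matches
  g5 stuck-at-1: g0=0, g1=1, g2=0, g3=1, g4=1, g5=1 [stuck-at-1], g6=1 → 1 — eliminated
  g6 stuck-at-1: g0=0, g1=1, g2=0, g3=1, g4=1, g5=0, g6=1 [stuck-at-1] → 1 — eliminated
Only g1 stuck-at-1 reproduces the observed 0.

g1 stuck-at-1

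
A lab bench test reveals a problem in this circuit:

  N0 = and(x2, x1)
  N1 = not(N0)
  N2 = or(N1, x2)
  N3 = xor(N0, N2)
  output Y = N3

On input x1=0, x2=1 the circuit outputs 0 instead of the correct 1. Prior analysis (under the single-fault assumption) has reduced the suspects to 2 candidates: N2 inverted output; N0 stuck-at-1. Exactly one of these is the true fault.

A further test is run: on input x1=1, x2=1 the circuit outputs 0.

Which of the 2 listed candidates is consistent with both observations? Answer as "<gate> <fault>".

N0 stuck-at-1

Evaluate each candidate on input x1=1, x2=1:
  N2 inverted output: N0=1, N1=0, N2=0 [inverted output], N3=1 → 1 — eliminated
  N0 stuck-at-1: N0=1 [stuck-at-1], N1=0, N2=1, N3=0 → 0 — matches
Only N0 stuck-at-1 reproduces the observed 0.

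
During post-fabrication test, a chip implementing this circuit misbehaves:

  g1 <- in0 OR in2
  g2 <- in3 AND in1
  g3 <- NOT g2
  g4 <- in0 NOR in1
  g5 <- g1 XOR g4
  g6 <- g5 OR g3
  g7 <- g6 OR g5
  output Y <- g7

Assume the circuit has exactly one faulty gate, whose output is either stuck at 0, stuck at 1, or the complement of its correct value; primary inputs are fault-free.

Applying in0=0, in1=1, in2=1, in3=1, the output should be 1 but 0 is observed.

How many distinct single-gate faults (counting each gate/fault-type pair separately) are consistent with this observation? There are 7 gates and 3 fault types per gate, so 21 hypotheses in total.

8

Fault-free: g1=1, g2=1, g3=0, g4=0, g5=1, g6=1, g7=1 → 1. Observed 0.
  g1: stuck-at-0, inverted output ✓; others ✗
  g2: none of the 3 fault types match ✗
  g3: none of the 3 fault types match ✗
  g4: stuck-at-1, inverted output ✓; others ✗
  g5: stuck-at-0, inverted output ✓; others ✗
  g6: none of the 3 fault types match ✗
  g7: stuck-at-0, inverted output ✓; others ✗
Consistent faults: {g1 stuck-at-0, g1 inverted output, g4 stuck-at-1, g4 inverted output, g5 stuck-at-0, g5 inverted output, g7 stuck-at-0, g7 inverted output} — 8 in all.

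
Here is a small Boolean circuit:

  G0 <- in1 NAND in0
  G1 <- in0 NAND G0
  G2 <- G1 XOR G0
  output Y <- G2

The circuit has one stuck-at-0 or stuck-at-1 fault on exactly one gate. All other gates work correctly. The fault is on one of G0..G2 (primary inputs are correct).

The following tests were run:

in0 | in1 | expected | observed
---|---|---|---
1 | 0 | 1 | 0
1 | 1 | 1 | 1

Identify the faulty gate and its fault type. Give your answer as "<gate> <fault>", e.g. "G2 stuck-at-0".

Fault-free values for test 1 (in0=1, in1=0): G0=1, G1=0, G2=1, giving Y=1. Observed 0.
Test 1: faults giving observed 0 are {G1 stuck-at-1, G2 stuck-at-0}.
Test 2 (in0=1, in1=1): fault-free G0=0, G1=1, G2=1 → 1; observed 1. Eliminates G2 stuck-at-0.
Only G1 stuck-at-1 is consistent with every test.

G1 stuck-at-1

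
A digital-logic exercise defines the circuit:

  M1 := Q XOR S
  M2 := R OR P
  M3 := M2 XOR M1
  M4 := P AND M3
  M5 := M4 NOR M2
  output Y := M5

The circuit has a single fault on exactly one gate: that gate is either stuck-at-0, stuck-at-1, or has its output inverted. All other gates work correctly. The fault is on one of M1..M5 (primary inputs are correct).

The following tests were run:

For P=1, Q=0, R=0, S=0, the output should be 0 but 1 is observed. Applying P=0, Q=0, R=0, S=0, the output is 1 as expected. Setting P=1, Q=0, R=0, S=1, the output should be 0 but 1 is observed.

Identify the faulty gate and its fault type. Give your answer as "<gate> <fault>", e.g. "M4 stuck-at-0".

M5 stuck-at-1

Fault-free values for test 1 (P=1, Q=0, R=0, S=0): M1=0, M2=1, M3=1, M4=1, M5=0, giving Y=0. Observed 1.
Test 1: faults giving observed 1 are {M2 stuck-at-0, M2 inverted output, M5 stuck-at-1, M5 inverted output}.
Test 2 (P=0, Q=0, R=0, S=0): fault-free M1=0, M2=0, M3=0, M4=0, M5=1 → 1; observed 1. Eliminates M2 inverted output, M5 inverted output.
Test 3 (P=1, Q=0, R=0, S=1): fault-free M1=1, M2=1, M3=0, M4=0, M5=0 → 0; observed 1. Eliminates M2 stuck-at-0.
Only M5 stuck-at-1 is consistent with every test.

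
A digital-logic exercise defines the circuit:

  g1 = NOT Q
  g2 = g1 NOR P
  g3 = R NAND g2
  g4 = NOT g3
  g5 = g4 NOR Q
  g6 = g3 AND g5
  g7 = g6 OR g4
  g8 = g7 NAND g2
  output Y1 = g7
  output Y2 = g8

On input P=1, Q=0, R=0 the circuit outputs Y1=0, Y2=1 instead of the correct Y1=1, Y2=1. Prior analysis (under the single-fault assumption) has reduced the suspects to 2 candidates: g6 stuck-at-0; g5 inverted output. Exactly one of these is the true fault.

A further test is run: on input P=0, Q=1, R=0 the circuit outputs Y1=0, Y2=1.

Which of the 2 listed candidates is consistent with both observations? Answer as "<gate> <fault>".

Evaluate each candidate on input P=0, Q=1, R=0:
  g6 stuck-at-0: g1=0, g2=1, g3=1, g4=0, g5=0, g6=0 [stuck-at-0], g7=0, g8=1 → Y1=0, Y2=1 — matches
  g5 inverted output: g1=0, g2=1, g3=1, g4=0, g5=1 [inverted output], g6=1, g7=1, g8=0 → Y1=1, Y2=0 — eliminated
Only g6 stuck-at-0 reproduces the observed Y1=0, Y2=1.

g6 stuck-at-0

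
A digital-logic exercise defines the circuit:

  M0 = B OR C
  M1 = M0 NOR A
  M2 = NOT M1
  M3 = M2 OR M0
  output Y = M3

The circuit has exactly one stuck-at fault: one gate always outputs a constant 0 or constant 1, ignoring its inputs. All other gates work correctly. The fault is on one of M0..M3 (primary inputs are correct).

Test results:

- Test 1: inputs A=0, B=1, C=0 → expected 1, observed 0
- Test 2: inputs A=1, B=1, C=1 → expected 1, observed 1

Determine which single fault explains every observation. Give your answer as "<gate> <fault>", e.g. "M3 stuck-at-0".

M0 stuck-at-0

Fault-free values for test 1 (A=0, B=1, C=0): M0=1, M1=0, M2=1, M3=1, giving Y=1. Observed 0.
Test 1: faults giving observed 0 are {M0 stuck-at-0, M3 stuck-at-0}.
Test 2 (A=1, B=1, C=1): fault-free M0=1, M1=0, M2=1, M3=1 → 1; observed 1. Eliminates M3 stuck-at-0.
Only M0 stuck-at-0 is consistent with every test.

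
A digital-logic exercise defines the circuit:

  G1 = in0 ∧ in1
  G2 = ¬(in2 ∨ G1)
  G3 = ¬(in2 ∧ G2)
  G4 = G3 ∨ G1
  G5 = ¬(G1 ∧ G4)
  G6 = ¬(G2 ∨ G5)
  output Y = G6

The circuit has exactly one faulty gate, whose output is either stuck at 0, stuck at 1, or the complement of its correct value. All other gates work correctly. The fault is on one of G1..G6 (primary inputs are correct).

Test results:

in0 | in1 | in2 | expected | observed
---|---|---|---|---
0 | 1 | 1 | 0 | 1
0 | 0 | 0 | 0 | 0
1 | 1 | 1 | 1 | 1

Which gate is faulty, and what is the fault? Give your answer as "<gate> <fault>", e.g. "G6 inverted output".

G5 stuck-at-0

Fault-free values for test 1 (in0=0, in1=1, in2=1): G1=0, G2=0, G3=1, G4=1, G5=1, G6=0, giving Y=0. Observed 1.
Test 1: faults giving observed 1 are {G1 stuck-at-1, G1 inverted output, G5 stuck-at-0, G5 inverted output, G6 stuck-at-1, G6 inverted output}.
Test 2 (in0=0, in1=0, in2=0): fault-free G1=0, G2=1, G3=1, G4=1, G5=1, G6=0 → 0; observed 0. Eliminates G1 stuck-at-1, G1 inverted output, G6 stuck-at-1, G6 inverted output.
Test 3 (in0=1, in1=1, in2=1): fault-free G1=1, G2=0, G3=1, G4=1, G5=0, G6=1 → 1; observed 1. Eliminates G5 inverted output.
Only G5 stuck-at-0 is consistent with every test.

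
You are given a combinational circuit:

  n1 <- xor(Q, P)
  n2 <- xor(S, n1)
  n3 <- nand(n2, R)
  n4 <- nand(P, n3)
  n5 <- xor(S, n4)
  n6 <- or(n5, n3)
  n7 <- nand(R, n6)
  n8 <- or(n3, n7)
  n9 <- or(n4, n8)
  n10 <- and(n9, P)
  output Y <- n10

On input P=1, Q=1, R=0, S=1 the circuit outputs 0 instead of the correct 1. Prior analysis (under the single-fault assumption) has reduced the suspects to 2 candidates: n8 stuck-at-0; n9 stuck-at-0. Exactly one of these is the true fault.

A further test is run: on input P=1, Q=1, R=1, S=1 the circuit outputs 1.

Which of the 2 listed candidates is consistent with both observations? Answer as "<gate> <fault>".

Evaluate each candidate on input P=1, Q=1, R=1, S=1:
  n8 stuck-at-0: n1=0, n2=1, n3=0, n4=1, n5=0, n6=0, n7=1, n8=0 [stuck-at-0], n9=1, n10=1 → 1 — matches
  n9 stuck-at-0: n1=0, n2=1, n3=0, n4=1, n5=0, n6=0, n7=1, n8=1, n9=0 [stuck-at-0], n10=0 → 0 — eliminated
Only n8 stuck-at-0 reproduces the observed 1.

n8 stuck-at-0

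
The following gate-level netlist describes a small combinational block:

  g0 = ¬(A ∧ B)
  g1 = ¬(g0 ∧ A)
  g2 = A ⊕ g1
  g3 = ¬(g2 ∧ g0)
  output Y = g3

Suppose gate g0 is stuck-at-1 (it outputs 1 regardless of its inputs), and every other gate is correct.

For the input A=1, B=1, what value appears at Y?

0

Propagate with g0 forced: g0=1 [stuck-at-1], g1=0, g2=1, g3=0.
So Y = 0. (Without the fault it would be 1.)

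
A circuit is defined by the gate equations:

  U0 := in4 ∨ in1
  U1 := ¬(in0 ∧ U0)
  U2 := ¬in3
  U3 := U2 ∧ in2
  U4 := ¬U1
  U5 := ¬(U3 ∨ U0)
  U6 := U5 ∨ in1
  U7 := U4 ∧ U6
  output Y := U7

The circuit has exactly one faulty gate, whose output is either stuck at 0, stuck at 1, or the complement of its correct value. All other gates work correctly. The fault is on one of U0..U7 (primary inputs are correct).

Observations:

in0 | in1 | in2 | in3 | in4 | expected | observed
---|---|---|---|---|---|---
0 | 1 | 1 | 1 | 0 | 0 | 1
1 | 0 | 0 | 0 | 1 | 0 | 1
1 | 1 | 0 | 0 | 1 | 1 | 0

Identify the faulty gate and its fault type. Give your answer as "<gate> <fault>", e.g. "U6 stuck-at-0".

Fault-free values for test 1 (in0=0, in1=1, in2=1, in3=1, in4=0): U0=1, U1=1, U2=0, U3=0, U4=0, U5=0, U6=1, U7=0, giving Y=0. Observed 1.
Test 1: faults giving observed 1 are {U1 stuck-at-0, U1 inverted output, U4 stuck-at-1, U4 inverted output, U7 stuck-at-1, U7 inverted output}.
Test 2 (in0=1, in1=0, in2=0, in3=0, in4=1): fault-free U0=1, U1=0, U2=1, U3=0, U4=1, U5=0, U6=0, U7=0 → 0; observed 1. Eliminates U1 stuck-at-0, U1 inverted output, U4 stuck-at-1, U4 inverted output.
Test 3 (in0=1, in1=1, in2=0, in3=0, in4=1): fault-free U0=1, U1=0, U2=1, U3=0, U4=1, U5=0, U6=1, U7=1 → 1; observed 0. Eliminates U7 stuck-at-1.
Only U7 inverted output is consistent with every test.

U7 inverted output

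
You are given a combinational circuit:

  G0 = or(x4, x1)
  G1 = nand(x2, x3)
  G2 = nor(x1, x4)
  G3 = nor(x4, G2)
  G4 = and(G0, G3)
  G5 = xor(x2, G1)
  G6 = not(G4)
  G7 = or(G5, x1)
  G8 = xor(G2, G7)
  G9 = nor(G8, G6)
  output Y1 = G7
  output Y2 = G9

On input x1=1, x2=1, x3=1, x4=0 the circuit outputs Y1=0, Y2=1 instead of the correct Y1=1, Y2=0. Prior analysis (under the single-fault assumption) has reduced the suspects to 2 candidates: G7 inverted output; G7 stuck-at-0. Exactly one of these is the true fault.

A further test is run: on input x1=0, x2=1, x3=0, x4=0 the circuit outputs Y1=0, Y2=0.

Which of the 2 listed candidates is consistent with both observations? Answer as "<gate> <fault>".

Evaluate each candidate on input x1=0, x2=1, x3=0, x4=0:
  G7 inverted output: G0=0, G1=1, G2=1, G3=0, G4=0, G5=0, G6=1, G7=1 [inverted output], G8=0, G9=0 → Y1=1, Y2=0 — eliminated
  G7 stuck-at-0: G0=0, G1=1, G2=1, G3=0, G4=0, G5=0, G6=1, G7=0 [stuck-at-0], G8=1, G9=0 → Y1=0, Y2=0 — matches
Only G7 stuck-at-0 reproduces the observed Y1=0, Y2=0.

G7 stuck-at-0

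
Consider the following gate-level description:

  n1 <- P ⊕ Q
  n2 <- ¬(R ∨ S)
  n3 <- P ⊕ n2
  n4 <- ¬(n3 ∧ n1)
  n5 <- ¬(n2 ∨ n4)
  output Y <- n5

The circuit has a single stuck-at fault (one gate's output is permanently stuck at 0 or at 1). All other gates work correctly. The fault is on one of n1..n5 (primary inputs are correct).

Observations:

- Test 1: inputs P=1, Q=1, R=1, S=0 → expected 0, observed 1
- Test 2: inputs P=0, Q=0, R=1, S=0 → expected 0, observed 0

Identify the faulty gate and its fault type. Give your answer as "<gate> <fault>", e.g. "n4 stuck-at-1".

n1 stuck-at-1

Fault-free values for test 1 (P=1, Q=1, R=1, S=0): n1=0, n2=0, n3=1, n4=1, n5=0, giving Y=0. Observed 1.
Test 1: faults giving observed 1 are {n1 stuck-at-1, n4 stuck-at-0, n5 stuck-at-1}.
Test 2 (P=0, Q=0, R=1, S=0): fault-free n1=0, n2=0, n3=0, n4=1, n5=0 → 0; observed 0. Eliminates n4 stuck-at-0, n5 stuck-at-1.
Only n1 stuck-at-1 is consistent with every test.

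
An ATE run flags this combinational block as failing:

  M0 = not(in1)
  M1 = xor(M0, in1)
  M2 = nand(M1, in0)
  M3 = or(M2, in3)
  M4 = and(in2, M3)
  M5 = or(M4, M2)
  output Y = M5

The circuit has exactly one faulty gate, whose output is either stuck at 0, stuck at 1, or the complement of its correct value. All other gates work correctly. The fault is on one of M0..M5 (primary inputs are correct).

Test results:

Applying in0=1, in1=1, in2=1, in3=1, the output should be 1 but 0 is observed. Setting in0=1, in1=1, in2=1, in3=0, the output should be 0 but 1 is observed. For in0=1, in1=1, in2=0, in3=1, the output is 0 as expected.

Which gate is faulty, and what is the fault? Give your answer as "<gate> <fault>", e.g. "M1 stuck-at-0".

Fault-free values for test 1 (in0=1, in1=1, in2=1, in3=1): M0=0, M1=1, M2=0, M3=1, M4=1, M5=1, giving Y=1. Observed 0.
Test 1: faults giving observed 0 are {M3 stuck-at-0, M3 inverted output, M4 stuck-at-0, M4 inverted output, M5 stuck-at-0, M5 inverted output}.
Test 2 (in0=1, in1=1, in2=1, in3=0): fault-free M0=0, M1=1, M2=0, M3=0, M4=0, M5=0 → 0; observed 1. Eliminates M3 stuck-at-0, M4 stuck-at-0, M5 stuck-at-0.
Test 3 (in0=1, in1=1, in2=0, in3=1): fault-free M0=0, M1=1, M2=0, M3=1, M4=0, M5=0 → 0; observed 0. Eliminates M4 inverted output, M5 inverted output.
Only M3 inverted output is consistent with every test.

M3 inverted output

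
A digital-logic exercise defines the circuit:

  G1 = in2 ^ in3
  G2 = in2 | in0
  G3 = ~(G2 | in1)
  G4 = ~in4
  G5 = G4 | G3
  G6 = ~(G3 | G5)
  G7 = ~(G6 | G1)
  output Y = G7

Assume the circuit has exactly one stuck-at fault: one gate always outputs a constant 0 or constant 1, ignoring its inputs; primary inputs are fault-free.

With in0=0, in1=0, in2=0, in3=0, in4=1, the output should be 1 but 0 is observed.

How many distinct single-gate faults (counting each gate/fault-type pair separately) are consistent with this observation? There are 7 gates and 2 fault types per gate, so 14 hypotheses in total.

Fault-free: G1=0, G2=0, G3=1, G4=0, G5=1, G6=0, G7=1 → 1. Observed 0.
  G1 stuck-at-0: output 1 ✗
  G1 stuck-at-1: output 0 ✓
  G2 stuck-at-0: output 1 ✗
  G2 stuck-at-1: output 0 ✓
  G3 stuck-at-0: output 0 ✓
  G3 stuck-at-1: output 1 ✗
  G4 stuck-at-0: output 1 ✗
  G4 stuck-at-1: output 1 ✗
  G5 stuck-at-0: output 1 ✗
  G5 stuck-at-1: output 1 ✗
  G6 stuck-at-0: output 1 ✗
  G6 stuck-at-1: output 0 ✓
  G7 stuck-at-0: output 0 ✓
  G7 stuck-at-1: output 1 ✗
Consistent faults: {G1 stuck-at-1, G2 stuck-at-1, G3 stuck-at-0, G6 stuck-at-1, G7 stuck-at-0} — 5 in all.

5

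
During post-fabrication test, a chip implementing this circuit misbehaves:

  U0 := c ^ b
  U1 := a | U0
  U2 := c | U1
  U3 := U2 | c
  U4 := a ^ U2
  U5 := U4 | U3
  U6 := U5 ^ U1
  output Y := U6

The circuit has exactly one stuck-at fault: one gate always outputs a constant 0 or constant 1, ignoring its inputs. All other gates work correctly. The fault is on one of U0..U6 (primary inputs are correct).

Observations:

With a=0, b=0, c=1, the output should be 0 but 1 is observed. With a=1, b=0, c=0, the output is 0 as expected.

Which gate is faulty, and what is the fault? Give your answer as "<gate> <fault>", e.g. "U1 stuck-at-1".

Fault-free values for test 1 (a=0, b=0, c=1): U0=1, U1=1, U2=1, U3=1, U4=1, U5=1, U6=0, giving Y=0. Observed 1.
Test 1: faults giving observed 1 are {U0 stuck-at-0, U1 stuck-at-0, U5 stuck-at-0, U6 stuck-at-1}.
Test 2 (a=1, b=0, c=0): fault-free U0=0, U1=1, U2=1, U3=1, U4=0, U5=1, U6=0 → 0; observed 0. Eliminates U1 stuck-at-0, U5 stuck-at-0, U6 stuck-at-1.
Only U0 stuck-at-0 is consistent with every test.

U0 stuck-at-0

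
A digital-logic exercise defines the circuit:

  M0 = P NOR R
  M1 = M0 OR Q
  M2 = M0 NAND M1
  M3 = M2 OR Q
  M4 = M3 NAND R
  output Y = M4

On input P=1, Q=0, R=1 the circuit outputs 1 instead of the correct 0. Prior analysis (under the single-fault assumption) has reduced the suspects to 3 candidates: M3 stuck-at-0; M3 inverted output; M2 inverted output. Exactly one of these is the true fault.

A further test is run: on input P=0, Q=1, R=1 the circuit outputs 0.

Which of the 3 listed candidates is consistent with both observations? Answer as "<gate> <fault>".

Evaluate each candidate on input P=0, Q=1, R=1:
  M3 stuck-at-0: M0=0, M1=1, M2=1, M3=0 [stuck-at-0], M4=1 → 1 — eliminated
  M3 inverted output: M0=0, M1=1, M2=1, M3=0 [inverted output], M4=1 → 1 — eliminated
  M2 inverted output: M0=0, M1=1, M2=0 [inverted output], M3=1, M4=0 → 0 — matches
Only M2 inverted output reproduces the observed 0.

M2 inverted output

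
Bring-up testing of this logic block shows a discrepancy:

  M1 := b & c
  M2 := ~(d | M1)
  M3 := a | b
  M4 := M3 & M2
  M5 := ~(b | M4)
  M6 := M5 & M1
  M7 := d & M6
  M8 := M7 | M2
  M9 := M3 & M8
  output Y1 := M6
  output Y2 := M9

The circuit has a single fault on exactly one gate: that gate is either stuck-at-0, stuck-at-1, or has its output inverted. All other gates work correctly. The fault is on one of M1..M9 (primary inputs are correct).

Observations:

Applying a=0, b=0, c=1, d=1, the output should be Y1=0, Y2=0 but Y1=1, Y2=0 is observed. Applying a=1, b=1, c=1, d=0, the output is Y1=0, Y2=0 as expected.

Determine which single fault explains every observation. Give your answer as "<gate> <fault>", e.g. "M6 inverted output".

Fault-free values for test 1 (a=0, b=0, c=1, d=1): M1=0, M2=0, M3=0, M4=0, M5=1, M6=0, M7=0, M8=0, M9=0, giving Y1=0, Y2=0. Observed Y1=1, Y2=0.
Test 1: faults giving observed Y1=1, Y2=0 are {M1 stuck-at-1, M1 inverted output, M6 stuck-at-1, M6 inverted output}.
Test 2 (a=1, b=1, c=1, d=0): fault-free M1=1, M2=0, M3=1, M4=0, M5=0, M6=0, M7=0, M8=0, M9=0 → Y1=0, Y2=0; observed Y1=0, Y2=0. Eliminates M1 inverted output, M6 stuck-at-1, M6 inverted output.
Only M1 stuck-at-1 is consistent with every test.

M1 stuck-at-1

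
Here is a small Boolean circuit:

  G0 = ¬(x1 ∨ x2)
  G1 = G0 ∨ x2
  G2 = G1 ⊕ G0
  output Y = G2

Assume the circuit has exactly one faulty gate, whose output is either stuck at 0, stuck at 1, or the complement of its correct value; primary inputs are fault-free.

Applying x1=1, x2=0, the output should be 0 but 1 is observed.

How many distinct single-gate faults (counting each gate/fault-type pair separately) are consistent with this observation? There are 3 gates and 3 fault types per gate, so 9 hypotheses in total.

Fault-free: G0=0, G1=0, G2=0 → 0. Observed 1.
  G0 stuck-at-0: output 0 ✗
  G0 stuck-at-1: output 0 ✗
  G0 inverted output: output 0 ✗
  G1 stuck-at-0: output 0 ✗
  G1 stuck-at-1: output 1 ✓
  G1 inverted output: output 1 ✓
  G2 stuck-at-0: output 0 ✗
  G2 stuck-at-1: output 1 ✓
  G2 inverted output: output 1 ✓
Consistent faults: {G1 stuck-at-1, G1 inverted output, G2 stuck-at-1, G2 inverted output} — 4 in all.

4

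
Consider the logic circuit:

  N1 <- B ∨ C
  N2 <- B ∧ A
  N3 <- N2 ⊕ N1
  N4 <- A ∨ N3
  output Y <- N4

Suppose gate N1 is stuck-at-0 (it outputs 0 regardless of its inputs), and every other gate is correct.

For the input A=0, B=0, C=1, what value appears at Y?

Propagate with N1 forced: N1=0 [stuck-at-0], N2=0, N3=0, N4=0.
So Y = 0. (Without the fault it would be 1.)

0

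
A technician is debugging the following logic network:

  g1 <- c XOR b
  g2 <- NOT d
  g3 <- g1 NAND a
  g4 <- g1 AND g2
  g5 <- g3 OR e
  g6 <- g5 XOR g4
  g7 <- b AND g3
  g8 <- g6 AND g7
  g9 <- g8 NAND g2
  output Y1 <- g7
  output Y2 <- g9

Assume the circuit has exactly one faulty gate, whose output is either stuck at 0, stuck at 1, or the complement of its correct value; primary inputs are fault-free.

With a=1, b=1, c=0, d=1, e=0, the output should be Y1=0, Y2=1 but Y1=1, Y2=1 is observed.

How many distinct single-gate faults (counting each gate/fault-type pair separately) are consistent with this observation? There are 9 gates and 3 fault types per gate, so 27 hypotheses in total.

6

Fault-free: g1=1, g2=0, g3=0, g4=0, g5=0, g6=0, g7=0, g8=0, g9=1 → Y1=0, Y2=1. Observed Y1=1, Y2=1.
  g1: stuck-at-0, inverted output ✓; others ✗
  g2: none of the 3 fault types match ✗
  g3: stuck-at-1, inverted output ✓; others ✗
  g4: none of the 3 fault types match ✗
  g5: none of the 3 fault types match ✗
  g6: none of the 3 fault types match ✗
  g7: stuck-at-1, inverted output ✓; others ✗
  g8: none of the 3 fault types match ✗
  g9: none of the 3 fault types match ✗
Consistent faults: {g1 stuck-at-0, g1 inverted output, g3 stuck-at-1, g3 inverted output, g7 stuck-at-1, g7 inverted output} — 6 in all.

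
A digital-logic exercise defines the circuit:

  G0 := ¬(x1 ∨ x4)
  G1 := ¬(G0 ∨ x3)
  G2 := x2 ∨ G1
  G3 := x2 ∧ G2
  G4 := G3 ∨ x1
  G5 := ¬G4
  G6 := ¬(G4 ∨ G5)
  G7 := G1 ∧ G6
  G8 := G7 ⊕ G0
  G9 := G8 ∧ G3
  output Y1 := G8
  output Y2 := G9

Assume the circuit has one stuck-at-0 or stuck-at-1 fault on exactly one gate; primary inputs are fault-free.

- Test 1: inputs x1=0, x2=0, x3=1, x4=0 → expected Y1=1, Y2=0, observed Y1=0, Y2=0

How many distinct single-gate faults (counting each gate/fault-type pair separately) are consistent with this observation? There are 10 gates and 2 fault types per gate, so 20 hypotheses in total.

Fault-free: G0=1, G1=0, G2=0, G3=0, G4=0, G5=1, G6=0, G7=0, G8=1, G9=0 → Y1=1, Y2=0. Observed Y1=0, Y2=0.
  G0: stuck-at-0 ✓; others ✗
  G1: none of the 2 fault types match ✗
  G2: none of the 2 fault types match ✗
  G3: none of the 2 fault types match ✗
  G4: none of the 2 fault types match ✗
  G5: none of the 2 fault types match ✗
  G6: none of the 2 fault types match ✗
  G7: stuck-at-1 ✓; others ✗
  G8: stuck-at-0 ✓; others ✗
  G9: none of the 2 fault types match ✗
Consistent faults: {G0 stuck-at-0, G7 stuck-at-1, G8 stuck-at-0} — 3 in all.

3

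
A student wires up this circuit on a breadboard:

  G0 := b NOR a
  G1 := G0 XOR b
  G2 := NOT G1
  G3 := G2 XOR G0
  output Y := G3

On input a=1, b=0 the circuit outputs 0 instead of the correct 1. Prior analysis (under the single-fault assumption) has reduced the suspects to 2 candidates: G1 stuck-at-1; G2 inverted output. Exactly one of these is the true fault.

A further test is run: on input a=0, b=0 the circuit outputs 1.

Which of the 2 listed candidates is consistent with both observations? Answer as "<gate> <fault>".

Evaluate each candidate on input a=0, b=0:
  G1 stuck-at-1: G0=1, G1=1 [stuck-at-1], G2=0, G3=1 → 1 — matches
  G2 inverted output: G0=1, G1=1, G2=1 [inverted output], G3=0 → 0 — eliminated
Only G1 stuck-at-1 reproduces the observed 1.

G1 stuck-at-1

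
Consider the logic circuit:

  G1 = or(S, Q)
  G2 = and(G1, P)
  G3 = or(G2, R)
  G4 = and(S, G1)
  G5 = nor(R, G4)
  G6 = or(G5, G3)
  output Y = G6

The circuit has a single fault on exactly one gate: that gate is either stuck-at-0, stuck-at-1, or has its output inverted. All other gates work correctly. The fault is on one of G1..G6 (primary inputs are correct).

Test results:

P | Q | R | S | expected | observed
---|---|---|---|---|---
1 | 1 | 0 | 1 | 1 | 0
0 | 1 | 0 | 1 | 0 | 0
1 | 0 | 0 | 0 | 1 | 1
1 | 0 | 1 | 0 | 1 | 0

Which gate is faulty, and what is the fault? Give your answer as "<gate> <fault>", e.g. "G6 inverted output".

G3 stuck-at-0

Fault-free values for test 1 (P=1, Q=1, R=0, S=1): G1=1, G2=1, G3=1, G4=1, G5=0, G6=1, giving Y=1. Observed 0.
Test 1: faults giving observed 0 are {G2 stuck-at-0, G2 inverted output, G3 stuck-at-0, G3 inverted output, G6 stuck-at-0, G6 inverted output}.
Test 2 (P=0, Q=1, R=0, S=1): fault-free G1=1, G2=0, G3=0, G4=1, G5=0, G6=0 → 0; observed 0. Eliminates G2 inverted output, G3 inverted output, G6 inverted output.
Test 3 (P=1, Q=0, R=0, S=0): fault-free G1=0, G2=0, G3=0, G4=0, G5=1, G6=1 → 1; observed 1. Eliminates G6 stuck-at-0.
Test 4 (P=1, Q=0, R=1, S=0): fault-free G1=0, G2=0, G3=1, G4=0, G5=0, G6=1 → 1; observed 0. Eliminates G2 stuck-at-0.
Only G3 stuck-at-0 is consistent with every test.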